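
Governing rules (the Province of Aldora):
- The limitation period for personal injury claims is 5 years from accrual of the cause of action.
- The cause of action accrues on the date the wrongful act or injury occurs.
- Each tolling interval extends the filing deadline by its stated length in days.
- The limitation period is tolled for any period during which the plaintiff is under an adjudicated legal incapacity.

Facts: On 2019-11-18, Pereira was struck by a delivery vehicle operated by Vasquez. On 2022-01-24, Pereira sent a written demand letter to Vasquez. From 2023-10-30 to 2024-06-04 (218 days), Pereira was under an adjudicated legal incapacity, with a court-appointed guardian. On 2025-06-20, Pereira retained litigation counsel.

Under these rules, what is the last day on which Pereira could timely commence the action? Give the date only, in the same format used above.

2025-06-24

The claim accrued on 2019-11-18, when the wrongful act occurred.
Adding the 5 years base period to 2019-11-18 gives a deadline of 2024-11-18, before any tolling.
The period was tolled for 218 days by the plaintiff's legal incapacity (2023-10-30 to 2024-06-04), pushing the deadline to 2025-06-24.
The other events in the timeline have no effect on the limitation period under the stated rules.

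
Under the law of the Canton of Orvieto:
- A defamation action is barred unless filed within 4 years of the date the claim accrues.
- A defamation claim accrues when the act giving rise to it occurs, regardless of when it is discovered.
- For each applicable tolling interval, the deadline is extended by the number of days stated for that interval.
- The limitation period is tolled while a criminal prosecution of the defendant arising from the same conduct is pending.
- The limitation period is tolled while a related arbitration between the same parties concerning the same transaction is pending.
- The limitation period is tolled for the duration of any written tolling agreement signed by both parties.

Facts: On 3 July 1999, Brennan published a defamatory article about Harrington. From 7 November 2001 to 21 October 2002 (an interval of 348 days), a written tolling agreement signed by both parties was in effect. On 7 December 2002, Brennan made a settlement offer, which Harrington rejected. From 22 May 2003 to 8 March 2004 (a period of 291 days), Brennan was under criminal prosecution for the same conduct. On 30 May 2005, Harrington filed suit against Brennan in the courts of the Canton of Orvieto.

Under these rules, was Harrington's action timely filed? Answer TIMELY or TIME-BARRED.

TIME-BARRED

The limitation period began to run on 3 July 1999.
Adding the 4 years base period to 3 July 1999 gives a deadline of 3 July 2003, before any tolling.
Because the written tolling agreement ran from 7 November 2001 to 21 October 2002, the deadline is extended by 348 days to 15 June 2004.
The pending criminal prosecution from 22 May 2003 to 8 March 2004 tolled the period for 291 days, extending the deadline to 2 April 2005.
Nothing else in the chronology tolls or restarts the period.
Filing on 30 May 2005 missed the 2 April 2005 deadline — the action is time-barred.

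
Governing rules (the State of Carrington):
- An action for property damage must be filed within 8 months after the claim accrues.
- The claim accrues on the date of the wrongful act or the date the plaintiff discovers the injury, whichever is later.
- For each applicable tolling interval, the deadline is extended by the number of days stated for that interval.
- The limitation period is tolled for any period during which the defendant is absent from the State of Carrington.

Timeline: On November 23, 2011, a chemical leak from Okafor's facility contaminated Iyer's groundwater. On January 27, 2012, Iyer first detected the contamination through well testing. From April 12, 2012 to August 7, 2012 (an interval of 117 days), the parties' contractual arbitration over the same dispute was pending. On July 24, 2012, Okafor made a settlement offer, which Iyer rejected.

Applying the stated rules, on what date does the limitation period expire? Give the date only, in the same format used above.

Taking the later of the act (November 23, 2011) and discovery (January 27, 2012), the claim accrued on January 27, 2012.
8 months from January 27, 2012 is September 27, 2012.
The pending related arbitration from April 12, 2012 to August 7, 2012 does not toll the period, because no stated rule makes a pending arbitration a tolling event.
Nothing else in the chronology tolls or restarts the period.

September 27, 2012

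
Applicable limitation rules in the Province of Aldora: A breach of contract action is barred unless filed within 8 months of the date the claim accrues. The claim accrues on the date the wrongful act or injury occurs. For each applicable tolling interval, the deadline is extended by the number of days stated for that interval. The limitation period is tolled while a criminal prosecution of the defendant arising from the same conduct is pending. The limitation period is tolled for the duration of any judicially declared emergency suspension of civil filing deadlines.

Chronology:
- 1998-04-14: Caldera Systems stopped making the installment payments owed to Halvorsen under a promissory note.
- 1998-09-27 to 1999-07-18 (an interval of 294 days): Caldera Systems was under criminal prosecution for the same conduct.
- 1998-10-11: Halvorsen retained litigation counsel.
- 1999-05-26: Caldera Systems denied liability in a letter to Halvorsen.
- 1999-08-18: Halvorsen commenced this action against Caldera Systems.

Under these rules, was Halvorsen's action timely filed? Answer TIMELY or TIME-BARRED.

The claim accrued on 1998-04-14, the date of the act.
Adding the 8 months base period to 1998-04-14 gives a deadline of 1998-12-14, before any tolling.
Because the pending criminal prosecution ran from 1998-09-27 to 1999-07-18, the deadline is extended by 294 days to 1999-10-04.
None of the other events listed affects the running of the period under the stated rules.
Halvorsen filed on 1999-08-18, before the 1999-10-04 deadline, so the action is timely.

TIMELY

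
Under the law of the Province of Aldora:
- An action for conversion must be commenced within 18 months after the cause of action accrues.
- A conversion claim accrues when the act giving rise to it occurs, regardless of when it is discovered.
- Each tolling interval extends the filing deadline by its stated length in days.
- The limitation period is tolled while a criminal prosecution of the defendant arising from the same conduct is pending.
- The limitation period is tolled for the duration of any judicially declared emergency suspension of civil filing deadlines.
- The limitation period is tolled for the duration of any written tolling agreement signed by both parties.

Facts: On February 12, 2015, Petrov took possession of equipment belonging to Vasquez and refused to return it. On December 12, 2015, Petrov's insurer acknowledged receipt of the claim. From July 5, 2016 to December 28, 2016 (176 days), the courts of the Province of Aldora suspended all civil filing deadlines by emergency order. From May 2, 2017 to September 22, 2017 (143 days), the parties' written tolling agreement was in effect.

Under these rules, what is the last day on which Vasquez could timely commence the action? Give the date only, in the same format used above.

The cause of action accrued on February 12, 2015, the date of the act.
The untolled deadline — 18 months after February 12, 2015 — is August 12, 2016.
The emergency suspension of filing deadlines from July 5, 2016 to December 28, 2016 tolled the period for 176 days, extending the deadline to February 4, 2017.
The written tolling agreement starting May 2, 2017 came too late — the period had run on February 4, 2017 — and so does not extend the deadline.
None of the other events listed affects the running of the period under the stated rules.

February 4, 2017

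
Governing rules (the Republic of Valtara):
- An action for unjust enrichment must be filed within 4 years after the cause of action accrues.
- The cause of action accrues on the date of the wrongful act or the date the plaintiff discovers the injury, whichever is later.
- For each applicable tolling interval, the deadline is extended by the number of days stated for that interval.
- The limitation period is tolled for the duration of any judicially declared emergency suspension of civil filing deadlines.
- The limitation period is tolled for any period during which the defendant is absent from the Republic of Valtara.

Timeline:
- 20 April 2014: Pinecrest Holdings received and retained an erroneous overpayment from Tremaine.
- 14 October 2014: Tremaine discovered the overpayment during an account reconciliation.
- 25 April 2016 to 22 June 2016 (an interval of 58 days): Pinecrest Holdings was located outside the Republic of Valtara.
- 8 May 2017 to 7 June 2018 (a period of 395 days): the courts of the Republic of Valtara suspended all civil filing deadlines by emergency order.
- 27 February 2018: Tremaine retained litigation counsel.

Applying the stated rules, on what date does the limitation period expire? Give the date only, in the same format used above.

10 January 2020

Because discovery on 14 October 2014 post-dates the 20 April 2014 act, accrual under the later-of rule falls on 14 October 2014.
4 years from 14 October 2014 is 14 October 2018.
The period was tolled for 58 days by the defendant's absence from the jurisdiction (25 April 2016 to 22 June 2016), pushing the deadline to 11 December 2018.
The emergency suspension of filing deadlines from 8 May 2017 to 7 June 2018 tolled the period for 395 days, extending the deadline to 10 January 2020.
Nothing else in the chronology tolls or restarts the period.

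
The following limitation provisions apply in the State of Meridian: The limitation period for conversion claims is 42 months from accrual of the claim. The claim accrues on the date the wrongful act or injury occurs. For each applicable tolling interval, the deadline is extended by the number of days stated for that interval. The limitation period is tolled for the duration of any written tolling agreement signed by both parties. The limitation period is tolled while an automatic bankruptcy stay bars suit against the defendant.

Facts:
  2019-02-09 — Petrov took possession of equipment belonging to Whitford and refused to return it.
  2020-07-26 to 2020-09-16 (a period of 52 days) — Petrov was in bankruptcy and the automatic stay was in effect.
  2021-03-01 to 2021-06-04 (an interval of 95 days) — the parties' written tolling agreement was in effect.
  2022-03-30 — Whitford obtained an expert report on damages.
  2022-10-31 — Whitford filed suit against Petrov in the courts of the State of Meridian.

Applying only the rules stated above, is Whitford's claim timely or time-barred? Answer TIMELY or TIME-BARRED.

TIMELY

The claim accrued on 2019-02-09, the date of the act.
Adding the 42 months base period to 2019-02-09 gives a deadline of 2022-08-09, before any tolling.
Because the automatic bankruptcy stay ran from 2020-07-26 to 2020-09-16, the deadline is extended by 52 days to 2022-09-30.
The period was tolled for 95 days by the written tolling agreement (2021-03-01 to 2021-06-04), pushing the deadline to 2023-01-03.
Nothing else in the chronology tolls or restarts the period.
The 2022-10-31 filing precedes the 2023-01-03 deadline; the claim is timely.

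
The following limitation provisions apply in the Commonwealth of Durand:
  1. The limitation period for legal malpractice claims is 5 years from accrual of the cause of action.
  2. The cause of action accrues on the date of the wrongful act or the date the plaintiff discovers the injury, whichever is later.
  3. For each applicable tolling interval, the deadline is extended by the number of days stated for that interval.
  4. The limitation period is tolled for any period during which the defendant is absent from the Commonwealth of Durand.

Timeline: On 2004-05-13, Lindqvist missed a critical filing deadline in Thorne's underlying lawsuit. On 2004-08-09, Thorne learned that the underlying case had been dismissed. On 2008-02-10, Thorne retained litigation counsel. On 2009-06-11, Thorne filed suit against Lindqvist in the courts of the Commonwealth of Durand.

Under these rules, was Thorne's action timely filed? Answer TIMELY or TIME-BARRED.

TIMELY

Taking the later of the act (2004-05-13) and discovery (2004-08-09), the claim accrued on 2004-08-09.
5 years from 2004-08-09 is 2009-08-09.
Nothing else in the chronology tolls or restarts the period.
Filing on 2009-06-11 beat the 2009-08-09 deadline — the action is timely.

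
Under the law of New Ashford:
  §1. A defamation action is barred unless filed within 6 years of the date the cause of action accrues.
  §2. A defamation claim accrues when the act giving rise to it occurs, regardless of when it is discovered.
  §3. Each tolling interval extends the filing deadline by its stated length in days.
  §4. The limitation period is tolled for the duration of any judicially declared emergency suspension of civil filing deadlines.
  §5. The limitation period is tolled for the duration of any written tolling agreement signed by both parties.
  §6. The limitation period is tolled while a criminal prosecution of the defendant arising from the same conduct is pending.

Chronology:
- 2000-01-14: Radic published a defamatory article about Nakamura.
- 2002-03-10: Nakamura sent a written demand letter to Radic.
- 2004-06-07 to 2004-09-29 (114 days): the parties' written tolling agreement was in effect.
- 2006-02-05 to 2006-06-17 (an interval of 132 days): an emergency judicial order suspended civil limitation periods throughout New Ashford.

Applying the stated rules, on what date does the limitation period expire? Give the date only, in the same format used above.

2006-09-17

The limitation period began to run on 2000-01-14.
The untolled deadline — 6 years after 2000-01-14 — is 2006-01-14.
The period was tolled for 114 days by the written tolling agreement (2004-06-07 to 2004-09-29), pushing the deadline to 2006-05-08.
The period was tolled for 132 days by the emergency suspension of filing deadlines (2006-02-05 to 2006-06-17), pushing the deadline to 2006-09-17.
None of the other events listed affects the running of the period under the stated rules.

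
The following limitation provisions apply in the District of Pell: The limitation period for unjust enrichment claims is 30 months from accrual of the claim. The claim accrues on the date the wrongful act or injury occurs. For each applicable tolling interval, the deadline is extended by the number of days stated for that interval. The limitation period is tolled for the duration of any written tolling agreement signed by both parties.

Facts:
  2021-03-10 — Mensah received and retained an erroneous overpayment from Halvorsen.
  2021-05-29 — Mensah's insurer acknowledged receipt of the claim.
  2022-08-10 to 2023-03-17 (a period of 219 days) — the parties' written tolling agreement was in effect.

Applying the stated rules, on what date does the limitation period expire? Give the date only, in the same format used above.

The claim accrued on 2021-03-10, when the wrongful act occurred.
The untolled deadline — 30 months after 2021-03-10 — is 2023-09-10.
The period was tolled for 219 days by the written tolling agreement (2022-08-10 to 2023-03-17), pushing the deadline to 2024-04-16.
The other events in the timeline have no effect on the limitation period under the stated rules.

2024-04-16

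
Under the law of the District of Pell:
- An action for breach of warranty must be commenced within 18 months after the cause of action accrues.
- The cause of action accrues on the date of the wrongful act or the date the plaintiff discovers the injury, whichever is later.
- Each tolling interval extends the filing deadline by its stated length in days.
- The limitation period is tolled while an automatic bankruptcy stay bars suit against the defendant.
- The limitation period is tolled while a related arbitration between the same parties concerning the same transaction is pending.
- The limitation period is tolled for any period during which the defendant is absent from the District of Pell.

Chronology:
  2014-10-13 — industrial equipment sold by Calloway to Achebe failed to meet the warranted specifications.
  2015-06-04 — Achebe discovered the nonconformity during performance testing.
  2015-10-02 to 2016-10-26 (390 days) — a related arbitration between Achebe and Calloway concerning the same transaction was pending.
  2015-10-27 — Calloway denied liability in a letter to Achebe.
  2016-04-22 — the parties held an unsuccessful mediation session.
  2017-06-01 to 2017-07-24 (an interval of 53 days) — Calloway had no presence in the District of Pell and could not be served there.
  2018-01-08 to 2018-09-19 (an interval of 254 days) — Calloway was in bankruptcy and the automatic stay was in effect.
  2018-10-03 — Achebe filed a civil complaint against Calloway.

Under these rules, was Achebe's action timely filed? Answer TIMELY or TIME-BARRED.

Because discovery on 2015-06-04 post-dates the 2014-10-13 act, accrual under the later-of rule falls on 2015-06-04.
The untolled deadline — 18 months after 2015-06-04 — is 2016-12-04.
The period was tolled for 390 days by the pending related arbitration (2015-10-02 to 2016-10-26), pushing the deadline to 2017-12-29.
The defendant's absence from the jurisdiction from 2017-06-01 to 2017-07-24 tolled the period for 53 days, extending the deadline to 2018-02-20.
Because the automatic bankruptcy stay ran from 2018-01-08 to 2018-09-19, the deadline is extended by 254 days to 2018-11-01.
The other events in the timeline have no effect on the limitation period under the stated rules.
Achebe filed on 2018-10-03, before the 2018-11-01 deadline, so the action is timely.

TIMELY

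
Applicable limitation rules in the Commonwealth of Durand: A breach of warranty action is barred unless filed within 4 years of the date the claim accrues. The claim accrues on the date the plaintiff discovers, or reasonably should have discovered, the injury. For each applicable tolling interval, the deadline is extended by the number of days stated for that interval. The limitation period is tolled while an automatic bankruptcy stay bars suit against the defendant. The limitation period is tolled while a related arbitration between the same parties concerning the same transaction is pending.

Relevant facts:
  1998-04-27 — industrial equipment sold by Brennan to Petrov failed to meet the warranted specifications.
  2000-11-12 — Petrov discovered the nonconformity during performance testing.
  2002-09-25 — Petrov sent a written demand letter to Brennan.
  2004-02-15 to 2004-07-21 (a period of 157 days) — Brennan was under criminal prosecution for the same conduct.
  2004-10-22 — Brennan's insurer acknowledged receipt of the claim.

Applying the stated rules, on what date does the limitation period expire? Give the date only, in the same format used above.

Accrual is tied to discovery, so the period began on 2000-11-12 rather than on 1998-04-27 when the act occurred.
The untolled deadline — 4 years after 2000-11-12 — is 2004-11-12.
The pending criminal prosecution from 2004-02-15 to 2004-07-21 does not toll the period, because no stated rule makes a criminal prosecution a tolling event.
The other events in the timeline have no effect on the limitation period under the stated rules.

2004-11-12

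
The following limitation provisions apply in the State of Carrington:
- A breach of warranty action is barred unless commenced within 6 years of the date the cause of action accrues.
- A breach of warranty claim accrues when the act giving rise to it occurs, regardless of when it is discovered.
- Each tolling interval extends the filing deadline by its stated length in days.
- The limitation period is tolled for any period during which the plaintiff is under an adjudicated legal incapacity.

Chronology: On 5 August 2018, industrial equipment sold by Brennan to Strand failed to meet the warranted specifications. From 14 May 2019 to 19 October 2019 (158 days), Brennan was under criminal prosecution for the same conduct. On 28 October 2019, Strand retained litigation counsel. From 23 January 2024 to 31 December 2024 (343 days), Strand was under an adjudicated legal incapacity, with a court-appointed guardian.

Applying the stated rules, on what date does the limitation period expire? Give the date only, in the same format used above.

14 July 2025

The cause of action accrued on 5 August 2018, the date of the act.
The untolled deadline — 6 years after 5 August 2018 — is 5 August 2024.
Because the plaintiff's legal incapacity ran from 23 January 2024 to 31 December 2024, the deadline is extended by 343 days to 14 July 2025.
Although a criminal prosecution ran from 14 May 2019 to 19 October 2019, the stated rules do not make that a tolling event, so it is disregarded.
The other events in the timeline have no effect on the limitation period under the stated rules.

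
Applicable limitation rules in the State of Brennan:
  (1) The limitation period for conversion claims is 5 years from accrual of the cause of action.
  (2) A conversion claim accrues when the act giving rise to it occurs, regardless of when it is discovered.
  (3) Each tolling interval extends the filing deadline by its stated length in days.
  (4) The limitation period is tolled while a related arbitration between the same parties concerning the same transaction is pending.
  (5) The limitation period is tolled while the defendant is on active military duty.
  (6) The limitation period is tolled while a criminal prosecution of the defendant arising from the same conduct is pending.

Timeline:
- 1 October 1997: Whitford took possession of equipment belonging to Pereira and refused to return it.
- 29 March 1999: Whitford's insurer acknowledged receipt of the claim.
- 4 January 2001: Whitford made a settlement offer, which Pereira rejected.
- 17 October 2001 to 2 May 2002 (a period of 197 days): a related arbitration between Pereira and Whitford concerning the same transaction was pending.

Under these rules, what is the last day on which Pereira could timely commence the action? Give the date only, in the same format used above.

16 April 2003

The claim accrued on 1 October 1997, when the wrongful act occurred.
Adding the 5 years base period to 1 October 1997 gives a deadline of 1 October 2002, before any tolling.
Because the pending related arbitration ran from 17 October 2001 to 2 May 2002, the deadline is extended by 197 days to 16 April 2003.
The other events in the timeline have no effect on the limitation period under the stated rules.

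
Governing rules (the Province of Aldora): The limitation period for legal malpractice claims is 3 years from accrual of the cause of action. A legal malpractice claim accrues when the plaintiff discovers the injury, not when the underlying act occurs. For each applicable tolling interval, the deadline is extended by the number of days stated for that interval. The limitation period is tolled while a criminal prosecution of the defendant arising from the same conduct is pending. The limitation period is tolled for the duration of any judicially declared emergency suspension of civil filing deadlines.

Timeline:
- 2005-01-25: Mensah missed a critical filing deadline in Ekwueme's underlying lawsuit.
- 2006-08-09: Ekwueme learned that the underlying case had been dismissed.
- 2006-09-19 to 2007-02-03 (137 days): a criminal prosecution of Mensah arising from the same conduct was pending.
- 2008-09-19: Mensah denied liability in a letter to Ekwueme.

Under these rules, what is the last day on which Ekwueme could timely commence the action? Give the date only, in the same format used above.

Under the discovery rule, the claim accrued on 2006-08-09, when Ekwueme discovered the injury — not on the 2005-01-25 date of the underlying act.
Adding the 3 years base period to 2006-08-09 gives a deadline of 2009-08-09, before any tolling.
Because the pending criminal prosecution ran from 2006-09-19 to 2007-02-03, the deadline is extended by 137 days to 2009-12-24.
Nothing else in the chronology tolls or restarts the period.

2009-12-24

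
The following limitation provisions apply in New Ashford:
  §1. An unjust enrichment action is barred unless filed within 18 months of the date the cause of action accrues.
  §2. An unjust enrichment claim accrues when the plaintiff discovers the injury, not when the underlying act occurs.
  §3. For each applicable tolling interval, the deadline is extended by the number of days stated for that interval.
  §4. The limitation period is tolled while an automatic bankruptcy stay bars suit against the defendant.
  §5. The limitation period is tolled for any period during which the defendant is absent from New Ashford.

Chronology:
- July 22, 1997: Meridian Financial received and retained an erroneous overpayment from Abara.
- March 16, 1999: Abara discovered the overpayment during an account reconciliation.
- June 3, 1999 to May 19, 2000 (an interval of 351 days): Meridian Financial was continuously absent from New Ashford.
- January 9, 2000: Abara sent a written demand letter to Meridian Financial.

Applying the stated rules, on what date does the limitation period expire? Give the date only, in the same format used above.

September 2, 2001

The claim did not accrue until Abara discovered the injury on March 16, 1999; the July 22, 1997 act date does not start the clock under the stated rule.
Adding the 18 months base period to March 16, 1999 gives a deadline of September 16, 2000, before any tolling.
The period was tolled for 351 days by the defendant's absence from the jurisdiction (June 3, 1999 to May 19, 2000), pushing the deadline to September 2, 2001.
The other events in the timeline have no effect on the limitation period under the stated rules.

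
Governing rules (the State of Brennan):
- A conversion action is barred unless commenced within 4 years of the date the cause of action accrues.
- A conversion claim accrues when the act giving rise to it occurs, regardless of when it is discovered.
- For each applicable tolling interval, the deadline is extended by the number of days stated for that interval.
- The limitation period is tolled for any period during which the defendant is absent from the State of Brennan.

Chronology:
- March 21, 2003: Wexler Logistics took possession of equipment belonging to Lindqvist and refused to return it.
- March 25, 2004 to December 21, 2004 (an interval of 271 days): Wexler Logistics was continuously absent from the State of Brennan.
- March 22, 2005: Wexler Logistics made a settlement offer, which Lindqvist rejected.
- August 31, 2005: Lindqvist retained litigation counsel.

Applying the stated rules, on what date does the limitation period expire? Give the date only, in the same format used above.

December 17, 2007

The cause of action accrued on March 21, 2003, the date of the act.
Adding the 4 years base period to March 21, 2003 gives a deadline of March 21, 2007, before any tolling.
Because the defendant's absence from the jurisdiction ran from March 25, 2004 to December 21, 2004, the deadline is extended by 271 days to December 17, 2007.
None of the other events listed affects the running of the period under the stated rules.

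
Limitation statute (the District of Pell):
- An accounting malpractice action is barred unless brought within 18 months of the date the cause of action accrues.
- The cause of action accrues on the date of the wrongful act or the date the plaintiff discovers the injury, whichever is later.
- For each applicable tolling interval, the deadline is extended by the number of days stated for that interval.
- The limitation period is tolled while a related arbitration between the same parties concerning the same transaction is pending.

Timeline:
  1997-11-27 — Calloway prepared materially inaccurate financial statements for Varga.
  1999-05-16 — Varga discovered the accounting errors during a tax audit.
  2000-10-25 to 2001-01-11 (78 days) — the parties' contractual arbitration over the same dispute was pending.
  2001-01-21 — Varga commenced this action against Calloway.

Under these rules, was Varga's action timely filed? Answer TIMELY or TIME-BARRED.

TIMELY

The claim accrued on 1999-05-16 — the later of the 1997-11-27 act and the 1999-05-16 discovery.
18 months from 1999-05-16 is 2000-11-16.
The period was tolled for 78 days by the pending related arbitration (2000-10-25 to 2001-01-11), pushing the deadline to 2001-02-02.
Filing on 2001-01-21 beat the 2001-02-02 deadline — the action is timely.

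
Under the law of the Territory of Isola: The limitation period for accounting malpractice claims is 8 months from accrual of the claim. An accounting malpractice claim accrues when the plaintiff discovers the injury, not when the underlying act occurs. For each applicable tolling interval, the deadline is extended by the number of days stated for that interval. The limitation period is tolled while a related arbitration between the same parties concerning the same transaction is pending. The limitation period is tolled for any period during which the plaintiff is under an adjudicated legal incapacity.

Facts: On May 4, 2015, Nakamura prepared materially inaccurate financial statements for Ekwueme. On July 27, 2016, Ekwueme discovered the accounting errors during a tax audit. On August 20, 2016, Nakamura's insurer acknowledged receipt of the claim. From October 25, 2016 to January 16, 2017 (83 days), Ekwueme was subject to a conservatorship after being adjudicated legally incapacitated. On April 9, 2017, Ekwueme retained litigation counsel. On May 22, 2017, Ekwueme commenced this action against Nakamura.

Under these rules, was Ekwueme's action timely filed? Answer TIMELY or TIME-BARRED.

Under the discovery rule, the claim accrued on July 27, 2016, when Ekwueme discovered the injury — not on the May 4, 2015 date of the underlying act.
Adding the 8 months base period to July 27, 2016 gives a deadline of March 27, 2017, before any tolling.
Because the plaintiff's legal incapacity ran from October 25, 2016 to January 16, 2017, the deadline is extended by 83 days to June 18, 2017.
None of the other events listed affects the running of the period under the stated rules.
The May 22, 2017 filing precedes the June 18, 2017 deadline; the claim is timely.

TIMELY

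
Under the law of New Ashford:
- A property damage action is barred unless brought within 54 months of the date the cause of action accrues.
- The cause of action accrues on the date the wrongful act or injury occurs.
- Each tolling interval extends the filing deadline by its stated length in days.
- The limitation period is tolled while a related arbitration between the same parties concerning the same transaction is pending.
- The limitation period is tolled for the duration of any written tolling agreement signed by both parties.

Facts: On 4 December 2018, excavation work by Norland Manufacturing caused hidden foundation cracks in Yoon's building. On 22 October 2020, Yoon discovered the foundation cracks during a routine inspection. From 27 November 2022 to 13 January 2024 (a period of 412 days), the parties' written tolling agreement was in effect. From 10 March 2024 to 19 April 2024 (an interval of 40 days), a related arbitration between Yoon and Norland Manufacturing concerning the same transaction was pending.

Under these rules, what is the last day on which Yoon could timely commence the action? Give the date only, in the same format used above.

29 August 2024

Because the rule ties accrual to occurrence, the claim accrued on 4 December 2018, not on the 22 October 2020 discovery date.
54 months from 4 December 2018 is 4 June 2023.
The written tolling agreement from 27 November 2022 to 13 January 2024 tolled the period for 412 days, extending the deadline to 20 July 2024.
The pending related arbitration from 10 March 2024 to 19 April 2024 tolled the period for 40 days, extending the deadline to 29 August 2024.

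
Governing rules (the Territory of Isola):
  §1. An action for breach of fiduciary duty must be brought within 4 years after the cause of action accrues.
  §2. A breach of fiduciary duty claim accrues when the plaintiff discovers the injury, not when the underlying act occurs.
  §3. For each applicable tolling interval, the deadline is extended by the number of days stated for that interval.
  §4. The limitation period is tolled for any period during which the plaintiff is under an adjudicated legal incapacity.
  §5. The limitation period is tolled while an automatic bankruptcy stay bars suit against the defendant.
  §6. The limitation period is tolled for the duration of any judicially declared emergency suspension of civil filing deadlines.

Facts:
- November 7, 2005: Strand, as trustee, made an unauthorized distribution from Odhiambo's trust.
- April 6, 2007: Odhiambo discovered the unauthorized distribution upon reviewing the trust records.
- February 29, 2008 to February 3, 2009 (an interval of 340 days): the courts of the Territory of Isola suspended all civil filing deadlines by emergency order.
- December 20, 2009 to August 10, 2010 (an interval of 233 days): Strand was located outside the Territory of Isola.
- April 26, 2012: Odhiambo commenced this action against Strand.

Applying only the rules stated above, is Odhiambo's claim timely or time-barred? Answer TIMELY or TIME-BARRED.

TIME-BARRED

Under the discovery rule, the claim accrued on April 6, 2007, when Odhiambo discovered the injury — not on the November 7, 2005 date of the underlying act.
4 years from April 6, 2007 is April 6, 2011.
The emergency suspension of filing deadlines from February 29, 2008 to February 3, 2009 tolled the period for 340 days, extending the deadline to March 11, 2012.
No stated provision tolls the period for the defendant's absence, so the interval from December 20, 2009 to August 10, 2010 has no effect on the deadline.
Filing on April 26, 2012 missed the March 11, 2012 deadline — the action is time-barred.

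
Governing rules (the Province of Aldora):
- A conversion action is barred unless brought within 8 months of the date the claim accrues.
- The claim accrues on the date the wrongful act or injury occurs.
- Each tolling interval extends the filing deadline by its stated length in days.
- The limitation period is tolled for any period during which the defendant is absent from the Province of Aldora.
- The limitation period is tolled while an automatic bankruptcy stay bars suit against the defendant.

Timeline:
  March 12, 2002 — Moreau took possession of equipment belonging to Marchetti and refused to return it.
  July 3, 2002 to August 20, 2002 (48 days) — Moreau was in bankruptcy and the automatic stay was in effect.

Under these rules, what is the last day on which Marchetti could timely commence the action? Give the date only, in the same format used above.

December 30, 2002

The claim accrued on March 12, 2002, the date of the act.
Adding the 8 months base period to March 12, 2002 gives a deadline of November 12, 2002, before any tolling.
Because the automatic bankruptcy stay ran from July 3, 2002 to August 20, 2002, the deadline is extended by 48 days to December 30, 2002.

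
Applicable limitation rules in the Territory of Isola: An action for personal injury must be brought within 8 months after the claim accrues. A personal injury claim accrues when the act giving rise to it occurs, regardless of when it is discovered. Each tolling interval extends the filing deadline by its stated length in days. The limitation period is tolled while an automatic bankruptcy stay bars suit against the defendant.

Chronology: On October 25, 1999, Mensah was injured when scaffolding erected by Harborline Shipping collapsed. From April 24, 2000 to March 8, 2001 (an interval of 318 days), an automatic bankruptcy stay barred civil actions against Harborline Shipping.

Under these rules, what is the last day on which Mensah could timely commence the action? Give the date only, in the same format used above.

May 9, 2001

The claim accrued on October 25, 1999, the date of the act.
8 months from October 25, 1999 is June 25, 2000.
Because the automatic bankruptcy stay ran from April 24, 2000 to March 8, 2001, the deadline is extended by 318 days to May 9, 2001.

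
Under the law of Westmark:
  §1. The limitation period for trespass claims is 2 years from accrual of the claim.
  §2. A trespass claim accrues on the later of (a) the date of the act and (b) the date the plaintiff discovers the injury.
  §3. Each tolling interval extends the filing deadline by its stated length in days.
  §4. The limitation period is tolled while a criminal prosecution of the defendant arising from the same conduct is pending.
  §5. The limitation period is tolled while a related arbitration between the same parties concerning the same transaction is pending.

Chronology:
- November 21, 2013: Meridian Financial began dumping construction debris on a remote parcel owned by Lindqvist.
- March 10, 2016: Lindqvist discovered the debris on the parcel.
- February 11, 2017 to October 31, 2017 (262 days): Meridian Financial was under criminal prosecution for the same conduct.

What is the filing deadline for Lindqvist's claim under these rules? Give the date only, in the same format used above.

November 27, 2018

Because discovery on March 10, 2016 post-dates the November 21, 2013 act, accrual under the later-of rule falls on March 10, 2016.
2 years from March 10, 2016 is March 10, 2018.
The pending criminal prosecution from February 11, 2017 to October 31, 2017 tolled the period for 262 days, extending the deadline to November 27, 2018.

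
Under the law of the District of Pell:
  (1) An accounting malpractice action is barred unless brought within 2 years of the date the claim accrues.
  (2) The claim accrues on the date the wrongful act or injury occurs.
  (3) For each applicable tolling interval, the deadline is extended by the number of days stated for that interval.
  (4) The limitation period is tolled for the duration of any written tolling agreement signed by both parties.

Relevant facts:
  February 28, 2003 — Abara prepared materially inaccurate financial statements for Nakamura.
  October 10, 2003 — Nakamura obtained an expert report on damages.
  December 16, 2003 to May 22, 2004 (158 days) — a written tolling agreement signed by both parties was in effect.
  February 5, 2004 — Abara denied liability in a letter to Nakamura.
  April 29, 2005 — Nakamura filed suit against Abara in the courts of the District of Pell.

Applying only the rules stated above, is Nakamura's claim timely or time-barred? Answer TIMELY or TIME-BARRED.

The claim accrued on February 28, 2003, when the wrongful act occurred.
Adding the 2 years base period to February 28, 2003 gives a deadline of February 28, 2005, before any tolling.
The period was tolled for 158 days by the written tolling agreement (December 16, 2003 to May 22, 2004), pushing the deadline to August 5, 2005.
Nothing else in the chronology tolls or restarts the period.
The April 29, 2005 filing precedes the August 5, 2005 deadline; the claim is timely.

TIMELY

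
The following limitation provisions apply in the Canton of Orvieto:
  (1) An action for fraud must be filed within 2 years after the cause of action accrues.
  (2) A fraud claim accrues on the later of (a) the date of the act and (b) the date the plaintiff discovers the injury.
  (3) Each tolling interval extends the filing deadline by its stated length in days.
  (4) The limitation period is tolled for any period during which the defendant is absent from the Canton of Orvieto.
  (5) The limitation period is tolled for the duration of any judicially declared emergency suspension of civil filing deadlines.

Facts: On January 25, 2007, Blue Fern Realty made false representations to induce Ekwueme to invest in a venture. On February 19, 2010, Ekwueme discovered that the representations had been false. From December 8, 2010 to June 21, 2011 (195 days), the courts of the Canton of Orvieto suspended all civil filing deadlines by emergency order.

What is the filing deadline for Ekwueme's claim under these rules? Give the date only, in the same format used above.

The claim accrued on February 19, 2010 — the later of the January 25, 2007 act and the February 19, 2010 discovery.
The untolled deadline — 2 years after February 19, 2010 — is February 19, 2012.
The period was tolled for 195 days by the emergency suspension of filing deadlines (December 8, 2010 to June 21, 2011), pushing the deadline to September 1, 2012.

September 1, 2012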